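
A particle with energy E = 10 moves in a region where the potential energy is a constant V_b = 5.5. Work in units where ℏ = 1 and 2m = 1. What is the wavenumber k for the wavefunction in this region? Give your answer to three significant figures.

With E > V_b the solution is oscillatory, ψ ∝ e^{±ikx} with k = √(2m(E − V_b))/ℏ.
k = √(2 × 0.5 × 4.5) = 2.121.

k = 2.12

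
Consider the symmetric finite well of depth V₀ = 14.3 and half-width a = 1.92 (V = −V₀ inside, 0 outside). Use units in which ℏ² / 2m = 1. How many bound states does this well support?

N = 5

The dimensionless depth is z₀ = a√(2mV₀)/ℏ = 1.92 × √(14.30) = 7.261.
A new bound state (alternating even/odd) appears each time z₀ passes a multiple of π/2, so N = ⌊2z₀/π⌋ + 1 = ⌊4.622⌋ + 1 = 5.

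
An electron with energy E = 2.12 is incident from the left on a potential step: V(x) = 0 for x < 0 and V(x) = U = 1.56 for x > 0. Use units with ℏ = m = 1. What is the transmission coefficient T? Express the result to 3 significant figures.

T = 0.897

On each side the TISE gives plane waves with k = √(2m(E − V))/ℏ: k₁ = √(2·1·2.12) = 2.059, k₂ = √(2·1·0.56) = 1.058.
Matching ψ and ψ′ at x = 0 gives r = (k₁ − k₂)/(k₁ + k₂), so R = r² = 0.1031 and T = 1 − R = 0.8969.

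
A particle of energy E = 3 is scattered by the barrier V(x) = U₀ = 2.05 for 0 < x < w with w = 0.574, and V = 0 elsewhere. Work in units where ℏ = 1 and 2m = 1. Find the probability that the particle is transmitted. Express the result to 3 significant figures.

T = 0.906

E > U₀: inside the barrier k₂ = √(2m(E − U₀))/ℏ = 0.9747, k₂w = 0.5595.
Matching at both interfaces gives T⁻¹ = 1 + U₀² sin²(k₂w) / [4E(E − U₀)] = 1.104, hence T = 0.906.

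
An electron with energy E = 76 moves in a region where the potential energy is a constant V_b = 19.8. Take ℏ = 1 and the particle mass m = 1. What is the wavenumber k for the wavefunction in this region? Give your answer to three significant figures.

With E > V_b the solution is oscillatory, ψ ∝ e^{±ikx} with k = √(2m(E − V_b))/ℏ.
k = √(2 × 1 × 56.2) = 10.60.

k = 10.6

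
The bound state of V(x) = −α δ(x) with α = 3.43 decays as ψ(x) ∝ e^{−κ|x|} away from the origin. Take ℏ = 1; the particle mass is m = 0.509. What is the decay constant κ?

κ = 1.75

Integrating the TISE across x = 0 gives the cusp condition ψ'(0⁺) − ψ'(0⁻) = −(2mα/ℏ²)ψ(0).
With ψ ∝ e^{−κ|x|} this yields −2κ = −2mα/ℏ², so κ = mα/ℏ² = 1.746.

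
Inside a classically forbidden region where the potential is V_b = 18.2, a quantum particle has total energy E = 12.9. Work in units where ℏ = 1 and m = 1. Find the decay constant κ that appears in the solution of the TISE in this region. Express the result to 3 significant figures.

Since E < V_b the TISE in this region is ψ'' = κ²ψ with κ = √(2m(V_b − E))/ℏ.
κ = √(2 × 1 × 5.3) = 3.256.

κ = 3.26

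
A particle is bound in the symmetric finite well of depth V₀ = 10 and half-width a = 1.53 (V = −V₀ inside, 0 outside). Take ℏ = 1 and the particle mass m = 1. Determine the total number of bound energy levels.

N = 5

The dimensionless depth is z₀ = a√(2mV₀)/ℏ = 1.53 × √(20.00) = 6.842.
The even/odd transcendental equations gain one root per π/2 in z₀, giving N = 1 + ⌊2z₀/π⌋ = 1 + ⌊4.356⌋ = 5.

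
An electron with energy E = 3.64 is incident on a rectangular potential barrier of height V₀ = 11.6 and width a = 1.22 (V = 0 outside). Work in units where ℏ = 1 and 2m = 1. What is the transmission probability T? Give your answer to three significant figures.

Since E < V₀ the interior solution is evanescent with decay constant κ = √(2m(V₀ − E))/ℏ = 2.821.
κa = 3.442, sinh(κa) = 15.61.
Matching ψ, ψ′ at both faces gives T = [1 + V₀² sinh²(κa) / (4E(V₀ − E))]⁻¹ = 1/283.9 = 0.00352.

T = 0.00352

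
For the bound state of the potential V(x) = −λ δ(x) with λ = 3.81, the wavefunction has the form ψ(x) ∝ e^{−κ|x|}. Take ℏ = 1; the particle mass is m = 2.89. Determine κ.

κ = 11.0

Integrate −(ℏ²/2m)ψ'' − λδ(x)ψ = Eψ from −ε to +ε: the ψ'' term gives ψ'(0⁺) − ψ'(0⁻) and the δ term gives −(2mλ/ℏ²)ψ(0).
With ψ ∝ e^{−κ|x|} this yields −2κ = −2mλ/ℏ², so κ = mλ/ℏ² = 11.01.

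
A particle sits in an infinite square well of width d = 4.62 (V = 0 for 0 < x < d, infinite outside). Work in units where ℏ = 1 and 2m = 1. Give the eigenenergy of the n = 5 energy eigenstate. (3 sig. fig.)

E = 11.6

The infinite-well eigenfunctions ψ_n = √(2/d) sin(nπx/d) vanish at both walls, giving E_n = n²π²ℏ²/(2md²).
E_5 = 5² × π² / (2 × 0.5 × 4.62²) = 11.56.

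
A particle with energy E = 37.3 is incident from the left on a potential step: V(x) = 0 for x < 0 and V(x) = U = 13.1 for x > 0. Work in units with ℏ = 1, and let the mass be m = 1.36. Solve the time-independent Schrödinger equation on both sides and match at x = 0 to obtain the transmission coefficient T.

On each side the TISE gives plane waves with k = √(2m(E − V))/ℏ: k₁ = √(2·1.36·37.3) = 10.07, k₂ = √(2·1.36·24.2) = 8.113.
Continuity of ψ and ψ′ at the step yields the reflection amplitude r = (k₁ − k₂)/(k₁ + k₂) = 0.1077; thus R = |r|² = 0.01161, T = 0.9884.

T = 0.988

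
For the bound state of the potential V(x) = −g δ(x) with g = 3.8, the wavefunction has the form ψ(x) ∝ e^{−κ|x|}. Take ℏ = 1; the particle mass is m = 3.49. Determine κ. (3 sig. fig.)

κ = 13.3

Integrating the TISE across x = 0 gives the cusp condition ψ'(0⁺) − ψ'(0⁻) = −(2mg/ℏ²)ψ(0).
With ψ ∝ e^{−κ|x|} this yields −2κ = −2mg/ℏ², so κ = mg/ℏ² = 13.26.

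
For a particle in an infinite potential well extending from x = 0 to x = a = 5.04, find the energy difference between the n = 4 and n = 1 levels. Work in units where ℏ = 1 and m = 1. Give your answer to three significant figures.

ΔE = 2.91

E_n = n²π²ℏ²/(2ma²), so ΔE = (4² − 1²) π²ℏ²/(2ma²).
ΔE = 15 × π² / (2 × 1 × 5.04²) = 2.914.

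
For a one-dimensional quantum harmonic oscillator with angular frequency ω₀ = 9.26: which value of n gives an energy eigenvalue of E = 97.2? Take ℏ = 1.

n = 10

E_n = ℏω₀(n + ½) ⇒ n = E/(ℏω₀) − ½ = 97.2/9.26 − 0.5 = 9.997 → n = 10.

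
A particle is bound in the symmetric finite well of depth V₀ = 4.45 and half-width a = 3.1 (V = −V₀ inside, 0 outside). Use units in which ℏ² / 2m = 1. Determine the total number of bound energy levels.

N = 5

Define the well-strength parameter z₀ = (a/ℏ)√(2mV₀) = 3.1 × √(2·0.5·4.45) = 6.539.
The even/odd transcendental equations gain one root per π/2 in z₀, giving N = 1 + ⌊2z₀/π⌋ = 1 + ⌊4.163⌋ = 5.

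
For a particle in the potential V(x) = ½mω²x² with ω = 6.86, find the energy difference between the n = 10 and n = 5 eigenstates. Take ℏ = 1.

ΔE = 34.3

E_n = ℏω(n + ½), so ΔE = (10 − 5) ℏω = 5 × 6.86 = 34.30.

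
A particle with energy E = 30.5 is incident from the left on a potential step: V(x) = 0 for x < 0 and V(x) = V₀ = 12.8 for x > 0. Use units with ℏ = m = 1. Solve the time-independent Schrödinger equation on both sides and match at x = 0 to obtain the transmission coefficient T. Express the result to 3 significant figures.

T = 0.982

On each side the TISE gives plane waves with k = √(2m(E − V))/ℏ: k₁ = √(2·1·30.5) = 7.810, k₂ = √(2·1·17.7) = 5.950.
Continuity of ψ and ψ′ at the step yields the reflection amplitude r = (k₁ − k₂)/(k₁ + k₂) = 0.1352; thus R = |r|² = 0.01828, T = 0.9817.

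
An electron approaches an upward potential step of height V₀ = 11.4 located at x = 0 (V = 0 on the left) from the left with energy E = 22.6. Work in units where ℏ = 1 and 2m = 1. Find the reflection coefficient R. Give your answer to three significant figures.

The wavenumbers are k₁ = √(2mE)/ℏ = 4.754 on the left and k₂ = √(2m(E − V₀))/ℏ = 3.347 on the right.
Continuity of ψ and ψ′ at the step yields the reflection amplitude r = (k₁ − k₂)/(k₁ + k₂) = 0.1737; thus R = |r|² = 0.03018, T = 0.9698.

R = 0.0302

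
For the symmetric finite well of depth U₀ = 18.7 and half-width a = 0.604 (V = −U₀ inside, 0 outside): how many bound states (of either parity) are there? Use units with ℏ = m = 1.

N = 3

Define the well-strength parameter z₀ = (a/ℏ)√(2mU₀) = 0.604 × √(2·1·18.7) = 3.694.
The even/odd transcendental equations gain one root per π/2 in z₀, giving N = 1 + ⌊2z₀/π⌋ = 1 + ⌊2.352⌋ = 3.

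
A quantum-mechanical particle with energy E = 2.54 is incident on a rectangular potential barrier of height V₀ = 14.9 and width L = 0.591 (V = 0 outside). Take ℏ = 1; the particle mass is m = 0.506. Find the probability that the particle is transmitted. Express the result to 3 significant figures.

T = 0.0345

E < V₀: inside the barrier ψ ∝ e^{±κx} with κ = √(2m(V₀ − E))/ℏ = 3.537.
κL = 2.090, sinh(κL) = 3.981.
The exact tunnelling result is T⁻¹ = 1 + V₀² sinh²(κL) / [4E(V₀ − E)] = 29.02, so T = 0.0345.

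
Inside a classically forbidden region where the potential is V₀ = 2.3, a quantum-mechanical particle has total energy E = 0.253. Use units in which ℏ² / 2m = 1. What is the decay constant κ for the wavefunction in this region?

Since E < V₀ the TISE in this region is ψ'' = κ²ψ with κ = √(2m(V₀ − E))/ℏ.
κ = √(2 × 0.5 × 2.047) = 1.431.

κ = 1.43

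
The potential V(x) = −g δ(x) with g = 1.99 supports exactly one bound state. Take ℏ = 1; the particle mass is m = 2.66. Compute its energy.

The bound state is ψ(x) = √κ e^{−κ|x|}. The derivative jump ψ'(0⁺) − ψ'(0⁻) = −(2mg/ℏ²)ψ(0) fixes κ = mg/ℏ² = 5.293.
Then E = −ℏ²κ²/(2m) = −mg²/(2ℏ²) = -5.267.

E = -5.27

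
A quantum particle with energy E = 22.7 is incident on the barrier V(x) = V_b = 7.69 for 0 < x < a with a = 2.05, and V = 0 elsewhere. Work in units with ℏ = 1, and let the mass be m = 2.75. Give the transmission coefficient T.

Above the barrier the interior wavenumber is k₂ = √(2m(E − V_b))/ℏ = 9.086, giving phase k₂a = 18.63.
Matching at both interfaces gives T⁻¹ = 1 + V_b² sin²(k₂a) / [4E(E − V_b)] = 1.002, hence T = 0.998.

T = 0.998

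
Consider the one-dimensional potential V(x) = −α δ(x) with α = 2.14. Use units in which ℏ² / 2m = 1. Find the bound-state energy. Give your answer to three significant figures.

E = -1.14

The bound state is ψ(x) = √κ e^{−κ|x|}. The derivative jump ψ'(0⁺) − ψ'(0⁻) = −(2mα/ℏ²)ψ(0) fixes κ = mα/ℏ² = 1.070.
Then E = −ℏ²κ²/(2m) = −mα²/(2ℏ²) = -1.145.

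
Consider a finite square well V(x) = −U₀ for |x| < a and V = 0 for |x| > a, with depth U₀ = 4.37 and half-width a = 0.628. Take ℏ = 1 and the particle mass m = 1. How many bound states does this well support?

Define the well-strength parameter z₀ = (a/ℏ)√(2mU₀) = 0.628 × √(2·1·4.37) = 1.857.
A new bound state (alternating even/odd) appears each time z₀ passes a multiple of π/2, so N = ⌊2z₀/π⌋ + 1 = ⌊1.182⌋ + 1 = 2.

N = 2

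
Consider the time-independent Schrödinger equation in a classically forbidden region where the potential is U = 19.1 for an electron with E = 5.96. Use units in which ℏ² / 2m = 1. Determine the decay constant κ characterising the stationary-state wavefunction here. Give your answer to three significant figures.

Since E < U the TISE in this region is ψ'' = κ²ψ with κ = √(2m(U − E))/ℏ.
κ = √(2 × 0.5 × 13.14) = 3.625.

κ = 3.62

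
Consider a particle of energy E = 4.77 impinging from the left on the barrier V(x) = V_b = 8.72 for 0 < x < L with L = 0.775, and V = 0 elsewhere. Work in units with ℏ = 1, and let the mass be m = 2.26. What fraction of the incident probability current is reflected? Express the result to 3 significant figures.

R = 0.994

Since E < V_b the interior solution is evanescent with decay constant κ = √(2m(V_b − E))/ℏ = 4.225.
κL = 3.275, sinh(κL) = 13.20.
Matching ψ, ψ′ at both faces gives T = [1 + V_b² sinh²(κL) / (4E(V_b − E))]⁻¹ = 1/176.8 = 0.00566.
R = 1 − T = 0.994.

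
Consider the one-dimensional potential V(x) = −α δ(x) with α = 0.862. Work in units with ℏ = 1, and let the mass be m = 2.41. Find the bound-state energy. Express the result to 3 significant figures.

E = -0.895

For x ≠ 0 the bound state is ψ ∝ e^{−κ|x|}; integrating the TISE across the delta gives the cusp condition 2κ = 2mα/ℏ², so κ = 2.077.
Then E = −ℏ²κ²/(2m) = −mα²/(2ℏ²) = -0.8954.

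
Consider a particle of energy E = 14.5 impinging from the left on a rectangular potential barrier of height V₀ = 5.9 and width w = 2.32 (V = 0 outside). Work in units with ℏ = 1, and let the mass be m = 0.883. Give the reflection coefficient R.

R = 0.00967

E > V₀: inside the barrier k₂ = √(2m(E − V₀))/ℏ = 3.897, k₂w = 9.041.
T = [1 + V₀² sin²(k₂w) / (4E(E − V₀))]⁻¹ = 1/1.010 = 0.990.
R = 1 − T = 0.00967.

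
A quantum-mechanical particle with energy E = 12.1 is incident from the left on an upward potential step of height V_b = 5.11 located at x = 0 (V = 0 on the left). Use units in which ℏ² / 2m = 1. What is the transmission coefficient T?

T = 0.981

The wavenumbers are k₁ = √(2mE)/ℏ = 3.479 on the left and k₂ = √(2m(E − V_b))/ℏ = 2.644 on the right.
Matching ψ and ψ′ at x = 0 gives r = (k₁ − k₂)/(k₁ + k₂), so R = r² = 0.01859 and T = 1 − R = 0.9814.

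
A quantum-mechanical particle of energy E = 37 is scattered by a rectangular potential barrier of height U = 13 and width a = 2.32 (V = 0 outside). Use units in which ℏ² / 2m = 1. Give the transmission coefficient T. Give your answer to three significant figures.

T = 0.960

E > U: inside the barrier k₂ = √(2m(E − U))/ℏ = 4.899, k₂a = 11.37.
T = [1 + U² sin²(k₂a) / (4E(E − U))]⁻¹ = 1/1.041 = 0.960.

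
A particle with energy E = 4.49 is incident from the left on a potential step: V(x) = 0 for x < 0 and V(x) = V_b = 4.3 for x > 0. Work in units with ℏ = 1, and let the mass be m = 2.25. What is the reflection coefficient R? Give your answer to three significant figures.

R = 0.434

The wavenumbers are k₁ = √(2mE)/ℏ = 4.495 on the left and k₂ = √(2m(E − V_b))/ℏ = 0.9247 on the right.
Continuity of ψ and ψ′ at the step yields the reflection amplitude r = (k₁ − k₂)/(k₁ + k₂) = 0.6588; thus R = |r|² = 0.4340, T = 0.5660.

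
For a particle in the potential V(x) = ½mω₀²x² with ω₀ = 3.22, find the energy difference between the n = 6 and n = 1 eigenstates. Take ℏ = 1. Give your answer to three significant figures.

E_n = ℏω₀(n + ½), so ΔE = (6 − 1) ℏω₀ = 5 × 3.22 = 16.10.

ΔE = 16.1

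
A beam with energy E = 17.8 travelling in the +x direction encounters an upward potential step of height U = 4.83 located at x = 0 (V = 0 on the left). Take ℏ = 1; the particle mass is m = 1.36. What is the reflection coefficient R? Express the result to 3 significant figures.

R = 0.00624

On each side the TISE gives plane waves with k = √(2m(E − V))/ℏ: k₁ = √(2·1.36·17.8) = 6.958, k₂ = √(2·1.36·12.97) = 5.940.
Matching ψ and ψ′ at x = 0 gives r = (k₁ − k₂)/(k₁ + k₂), so R = r² = 0.006237 and T = 1 − R = 0.9938.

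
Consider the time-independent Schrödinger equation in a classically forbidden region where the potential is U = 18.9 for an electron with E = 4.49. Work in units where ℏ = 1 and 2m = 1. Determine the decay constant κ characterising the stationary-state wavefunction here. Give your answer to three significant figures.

κ = 3.80

Since E < U the TISE in this region is ψ'' = κ²ψ with κ = √(2m(U − E))/ℏ.
κ = √(2 × 0.5 × 14.41) = 3.796.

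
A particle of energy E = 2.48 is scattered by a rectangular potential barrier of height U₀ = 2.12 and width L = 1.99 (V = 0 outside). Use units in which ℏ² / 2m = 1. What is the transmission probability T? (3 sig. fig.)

Above the barrier the interior wavenumber is k₂ = √(2m(E − U₀))/ℏ = 0.6000, giving phase k₂L = 1.194.
Matching at both interfaces gives T⁻¹ = 1 + U₀² sin²(k₂L) / [4E(E − U₀)] = 2.088, hence T = 0.479.

T = 0.479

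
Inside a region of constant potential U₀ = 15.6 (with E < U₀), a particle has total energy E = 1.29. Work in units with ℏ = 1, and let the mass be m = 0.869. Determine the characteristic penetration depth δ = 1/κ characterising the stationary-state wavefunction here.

Since E < U₀ the TISE in this region is ψ'' = κ²ψ with κ = √(2m(U₀ − E))/ℏ.
κ = √(2 × 0.869 × 14.31) = 4.987. The penetration depth is δ = 1/κ = 0.201.

δ = 0.201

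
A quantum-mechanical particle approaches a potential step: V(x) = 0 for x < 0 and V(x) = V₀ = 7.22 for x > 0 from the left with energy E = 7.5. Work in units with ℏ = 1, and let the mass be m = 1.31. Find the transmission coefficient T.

T = 0.543

On each side the TISE gives plane waves with k = √(2m(E − V))/ℏ: k₁ = √(2·1.31·7.5) = 4.433, k₂ = √(2·1.31·0.28) = 0.8565.
Continuity of ψ and ψ′ at the step yields the reflection amplitude r = (k₁ − k₂)/(k₁ + k₂) = 0.6761; thus R = |r|² = 0.4572, T = 0.5428.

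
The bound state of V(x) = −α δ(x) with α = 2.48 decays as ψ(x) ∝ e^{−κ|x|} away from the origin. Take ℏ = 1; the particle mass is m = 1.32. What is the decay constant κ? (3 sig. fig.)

κ = 3.27

Integrating the TISE across x = 0 gives the cusp condition ψ'(0⁺) − ψ'(0⁻) = −(2mα/ℏ²)ψ(0).
With ψ ∝ e^{−κ|x|} this yields −2κ = −2mα/ℏ², so κ = mα/ℏ² = 3.274.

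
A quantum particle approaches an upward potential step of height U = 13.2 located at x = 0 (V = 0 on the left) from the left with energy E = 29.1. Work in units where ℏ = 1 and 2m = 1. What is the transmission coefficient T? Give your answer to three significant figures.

T = 0.978

The wavenumbers are k₁ = √(2mE)/ℏ = 5.394 on the left and k₂ = √(2m(E − U))/ℏ = 3.987 on the right.
Matching ψ and ψ′ at x = 0 gives r = (k₁ − k₂)/(k₁ + k₂), so R = r² = 0.02249 and T = 1 − R = 0.9775.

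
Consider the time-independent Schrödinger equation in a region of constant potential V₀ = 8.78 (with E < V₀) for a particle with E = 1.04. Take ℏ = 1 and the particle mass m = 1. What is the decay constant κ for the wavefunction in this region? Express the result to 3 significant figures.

κ = 3.93

Since E < V₀ the TISE in this region is ψ'' = κ²ψ with κ = √(2m(V₀ − E))/ℏ.
κ = √(2 × 1 × 7.74) = 3.934.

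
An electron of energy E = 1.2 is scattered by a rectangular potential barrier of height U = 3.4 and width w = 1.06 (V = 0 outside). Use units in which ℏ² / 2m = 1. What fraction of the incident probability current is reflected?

E < U: inside the barrier ψ ∝ e^{±κx} with κ = √(2m(U − E))/ℏ = 1.483.
κw = 1.572, sinh(κw) = 2.305.
The exact tunnelling result is T⁻¹ = 1 + U² sinh²(κw) / [4E(U − E)] = 6.816, so T = 0.147.
R = 1 − T = 0.853.

R = 0.853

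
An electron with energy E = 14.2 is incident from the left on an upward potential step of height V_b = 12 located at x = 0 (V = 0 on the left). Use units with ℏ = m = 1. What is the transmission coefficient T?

T = 0.811

The wavenumbers are k₁ = √(2mE)/ℏ = 5.329 on the left and k₂ = √(2m(E − V_b))/ℏ = 2.098 on the right.
Matching ψ and ψ′ at x = 0 gives r = (k₁ − k₂)/(k₁ + k₂), so R = r² = 0.1893 and T = 1 − R = 0.8107.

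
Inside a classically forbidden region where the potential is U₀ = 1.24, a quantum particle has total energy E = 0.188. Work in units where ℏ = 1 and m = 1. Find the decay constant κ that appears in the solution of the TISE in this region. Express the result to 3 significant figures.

Since E < U₀ the TISE in this region is ψ'' = κ²ψ with κ = √(2m(U₀ − E))/ℏ.
κ = √(2 × 1 × 1.052) = 1.451.

κ = 1.45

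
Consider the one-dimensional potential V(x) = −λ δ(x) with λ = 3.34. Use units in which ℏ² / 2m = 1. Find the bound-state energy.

E = -2.79

For x ≠ 0 the bound state is ψ ∝ e^{−κ|x|}; integrating the TISE across the delta gives the cusp condition 2κ = 2mλ/ℏ², so κ = 1.670.
Then E = −ℏ²κ²/(2m) = −mλ²/(2ℏ²) = -2.789.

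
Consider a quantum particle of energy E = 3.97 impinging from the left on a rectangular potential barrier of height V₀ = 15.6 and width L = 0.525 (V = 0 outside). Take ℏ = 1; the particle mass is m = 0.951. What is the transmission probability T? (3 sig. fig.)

T = 0.0216

E < V₀: inside the barrier ψ ∝ e^{±κx} with κ = √(2m(V₀ − E))/ℏ = 4.703.
κL = 2.469, sinh(κL) = 5.864.
Matching ψ, ψ′ at both faces gives T = [1 + V₀² sinh²(κL) / (4E(V₀ − E))]⁻¹ = 1/46.31 = 0.0216.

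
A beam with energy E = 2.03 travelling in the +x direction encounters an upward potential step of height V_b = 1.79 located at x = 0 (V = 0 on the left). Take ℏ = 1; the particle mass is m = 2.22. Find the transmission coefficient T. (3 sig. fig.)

T = 0.762

The wavenumbers are k₁ = √(2mE)/ℏ = 3.002 on the left and k₂ = √(2m(E − V_b))/ℏ = 1.032 on the right.
Continuity of ψ and ψ′ at the step yields the reflection amplitude r = (k₁ − k₂)/(k₁ + k₂) = 0.4883; thus R = |r|² = 0.2384, T = 0.7616.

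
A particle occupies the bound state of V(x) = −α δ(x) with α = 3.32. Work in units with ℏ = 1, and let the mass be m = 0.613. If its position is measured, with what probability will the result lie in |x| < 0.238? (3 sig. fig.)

The normalised bound state is ψ = √κ e^{−κ|x|} with κ = mα/ℏ² = 2.035.
P(|x| < d) = ∫_{−d}^{d} κ e^{−2κ|x|} dx = 1 − e^{−2κd} = 1 − e^{−0.9687} = 0.6204.

P = 0.620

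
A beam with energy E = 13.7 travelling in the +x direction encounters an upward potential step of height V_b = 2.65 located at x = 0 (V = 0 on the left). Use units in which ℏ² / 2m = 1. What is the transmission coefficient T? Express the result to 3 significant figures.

T = 0.997

The wavenumbers are k₁ = √(2mE)/ℏ = 3.701 on the left and k₂ = √(2m(E − V_b))/ℏ = 3.324 on the right.
Matching ψ and ψ′ at x = 0 gives r = (k₁ − k₂)/(k₁ + k₂), so R = r² = 0.002883 and T = 1 − R = 0.9971.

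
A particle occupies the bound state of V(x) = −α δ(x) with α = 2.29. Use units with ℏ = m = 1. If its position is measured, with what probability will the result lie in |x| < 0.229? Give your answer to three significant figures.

P = 0.650

The normalised bound state is ψ = √κ e^{−κ|x|} with κ = mα/ℏ² = 2.290.
P(|x| < d) = ∫_{−d}^{d} κ e^{−2κ|x|} dx = 1 − e^{−2κd} = 1 − e^{−1.049} = 0.6496.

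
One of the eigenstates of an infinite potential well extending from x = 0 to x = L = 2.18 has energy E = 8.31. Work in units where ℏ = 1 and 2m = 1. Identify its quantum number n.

n = 2

For an infinite well E_n = n²π²ℏ²/(2mL²), so n = (L/πℏ)√(2mE).
n = (2.18/π) × √(2 × 0.5 × 8.31) = 2.000 → n = 2.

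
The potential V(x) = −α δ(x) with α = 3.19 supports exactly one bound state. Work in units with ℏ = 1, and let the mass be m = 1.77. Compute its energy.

The bound state is ψ(x) = √κ e^{−κ|x|}. The derivative jump ψ'(0⁺) − ψ'(0⁻) = −(2mα/ℏ²)ψ(0) fixes κ = mα/ℏ² = 5.646.
Then E = −ℏ²κ²/(2m) = −mα²/(2ℏ²) = -9.006.

E = -9.01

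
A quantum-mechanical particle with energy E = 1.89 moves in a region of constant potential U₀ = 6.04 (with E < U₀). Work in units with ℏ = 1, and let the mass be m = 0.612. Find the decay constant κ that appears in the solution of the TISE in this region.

Since E < U₀ the TISE in this region is ψ'' = κ²ψ with κ = √(2m(U₀ − E))/ℏ.
κ = √(2 × 0.612 × 4.15) = 2.254.

κ = 2.25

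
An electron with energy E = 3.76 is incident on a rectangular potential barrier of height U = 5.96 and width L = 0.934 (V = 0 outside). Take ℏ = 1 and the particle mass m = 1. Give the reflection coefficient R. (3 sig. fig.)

R = 0.928

E < U: inside the barrier ψ ∝ e^{±κx} with κ = √(2m(U − E))/ℏ = 2.098.
κL = 1.959, sinh(κL) = 3.476.
The exact tunnelling result is T⁻¹ = 1 + U² sinh²(κL) / [4E(U − E)] = 13.97, so T = 0.0716.
R = 1 − T = 0.928.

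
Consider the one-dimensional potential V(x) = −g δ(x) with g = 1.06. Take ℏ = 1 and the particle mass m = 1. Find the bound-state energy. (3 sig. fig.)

E = -0.562

For x ≠ 0 the bound state is ψ ∝ e^{−κ|x|}; integrating the TISE across the delta gives the cusp condition 2κ = 2mg/ℏ², so κ = 1.060.
Then E = −ℏ²κ²/(2m) = −mg²/(2ℏ²) = -0.5618.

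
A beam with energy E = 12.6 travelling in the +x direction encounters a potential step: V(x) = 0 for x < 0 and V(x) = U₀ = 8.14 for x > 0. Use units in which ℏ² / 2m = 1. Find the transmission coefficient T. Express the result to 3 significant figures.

The wavenumbers are k₁ = √(2mE)/ℏ = 3.550 on the left and k₂ = √(2m(E − U₀))/ℏ = 2.112 on the right.
Matching ψ and ψ′ at x = 0 gives r = (k₁ − k₂)/(k₁ + k₂), so R = r² = 0.06449 and T = 1 − R = 0.9355.

T = 0.936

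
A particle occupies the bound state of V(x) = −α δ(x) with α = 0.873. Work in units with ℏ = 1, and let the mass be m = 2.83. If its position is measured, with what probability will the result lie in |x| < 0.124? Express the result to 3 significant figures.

P = 0.458

The normalised bound state is ψ = √κ e^{−κ|x|} with κ = mα/ℏ² = 2.471.
P(|x| < d) = ∫_{−d}^{d} κ e^{−2κ|x|} dx = 1 − e^{−2κd} = 1 − e^{−0.6127} = 0.4581.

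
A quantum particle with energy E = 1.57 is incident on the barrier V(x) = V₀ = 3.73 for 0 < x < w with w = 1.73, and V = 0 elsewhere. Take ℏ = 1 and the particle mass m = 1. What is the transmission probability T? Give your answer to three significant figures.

E < V₀: inside the barrier ψ ∝ e^{±κx} with κ = √(2m(V₀ − E))/ℏ = 2.078.
κw = 3.596, sinh(κw) = 18.21.
Matching ψ, ψ′ at both faces gives T = [1 + V₀² sinh²(κw) / (4E(V₀ − E))]⁻¹ = 1/341.0 = 0.00293.

T = 0.00293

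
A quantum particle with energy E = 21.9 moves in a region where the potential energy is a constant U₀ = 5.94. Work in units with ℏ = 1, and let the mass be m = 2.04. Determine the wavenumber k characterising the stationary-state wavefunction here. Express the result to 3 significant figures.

With E > U₀ the solution is oscillatory, ψ ∝ e^{±ikx} with k = √(2m(E − U₀))/ℏ.
k = √(2 × 2.04 × 15.96) = 8.069.

k = 8.07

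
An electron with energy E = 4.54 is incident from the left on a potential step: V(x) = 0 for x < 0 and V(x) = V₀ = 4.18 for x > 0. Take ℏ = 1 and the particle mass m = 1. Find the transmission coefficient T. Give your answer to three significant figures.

T = 0.686

The wavenumbers are k₁ = √(2mE)/ℏ = 3.013 on the left and k₂ = √(2m(E − V₀))/ℏ = 0.8485 on the right.
Matching ψ and ψ′ at x = 0 gives r = (k₁ − k₂)/(k₁ + k₂), so R = r² = 0.3142 and T = 1 − R = 0.6858.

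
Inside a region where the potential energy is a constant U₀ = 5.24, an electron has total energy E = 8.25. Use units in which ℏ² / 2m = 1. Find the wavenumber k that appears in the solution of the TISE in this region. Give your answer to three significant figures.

With E > U₀ the solution is oscillatory, ψ ∝ e^{±ikx} with k = √(2m(E − U₀))/ℏ.
k = √(2 × 0.5 × 3.01) = 1.735.

k = 1.73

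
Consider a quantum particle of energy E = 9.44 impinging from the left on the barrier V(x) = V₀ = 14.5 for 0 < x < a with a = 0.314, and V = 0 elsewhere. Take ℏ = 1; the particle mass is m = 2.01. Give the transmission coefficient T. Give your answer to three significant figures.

T = 0.195

E < V₀: inside the barrier ψ ∝ e^{±κx} with κ = √(2m(V₀ − E))/ℏ = 4.510.
κa = 1.416, sinh(κa) = 1.939.
Matching ψ, ψ′ at both faces gives T = [1 + V₀² sinh²(κa) / (4E(V₀ − E))]⁻¹ = 1/5.139 = 0.195.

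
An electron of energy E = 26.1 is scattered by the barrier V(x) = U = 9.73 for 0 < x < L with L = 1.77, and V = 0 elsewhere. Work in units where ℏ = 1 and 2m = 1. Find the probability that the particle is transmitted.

E > U: inside the barrier k₂ = √(2m(E − U))/ℏ = 4.046, k₂L = 7.161.
T = [1 + U² sin²(k₂L) / (4E(E − U))]⁻¹ = 1/1.033 = 0.968.

T = 0.968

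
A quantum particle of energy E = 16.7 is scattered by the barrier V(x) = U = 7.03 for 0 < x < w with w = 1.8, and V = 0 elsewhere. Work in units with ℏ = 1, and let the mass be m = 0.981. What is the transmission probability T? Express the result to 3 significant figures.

T = 0.929

Above the barrier the interior wavenumber is k₂ = √(2m(E − U))/ℏ = 4.356, giving phase k₂w = 7.840.
Matching at both interfaces gives T⁻¹ = 1 + U² sin²(k₂w) / [4E(E − U)] = 1.076, hence T = 0.929.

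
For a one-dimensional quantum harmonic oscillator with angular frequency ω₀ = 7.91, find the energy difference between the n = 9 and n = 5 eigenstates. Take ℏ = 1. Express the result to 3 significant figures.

E_n = ℏω₀(n + ½), so ΔE = (9 − 5) ℏω₀ = 4 × 7.91 = 31.64.

ΔE = 31.6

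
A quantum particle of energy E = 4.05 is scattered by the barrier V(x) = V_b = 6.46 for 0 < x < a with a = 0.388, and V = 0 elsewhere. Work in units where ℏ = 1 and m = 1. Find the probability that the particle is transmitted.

T = 0.504

E < V_b: inside the barrier ψ ∝ e^{±κx} with κ = √(2m(V_b − E))/ℏ = 2.195.
κa = 0.8518, sinh(κa) = 0.9587.
Matching ψ, ψ′ at both faces gives T = [1 + V_b² sinh²(κa) / (4E(V_b − E))]⁻¹ = 1/1.982 = 0.504.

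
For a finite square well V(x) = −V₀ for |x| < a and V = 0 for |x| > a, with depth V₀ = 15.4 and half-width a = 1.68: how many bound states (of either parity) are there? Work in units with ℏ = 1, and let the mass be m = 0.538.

Define the well-strength parameter z₀ = (a/ℏ)√(2mV₀) = 1.68 × √(2·0.538·15.4) = 6.839.
A new bound state (alternating even/odd) appears each time z₀ passes a multiple of π/2, so N = ⌊2z₀/π⌋ + 1 = ⌊4.354⌋ + 1 = 5.

N = 5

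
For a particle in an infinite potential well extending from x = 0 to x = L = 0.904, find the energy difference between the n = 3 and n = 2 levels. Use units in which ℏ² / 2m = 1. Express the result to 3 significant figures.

ΔE = 60.4

E_n = n²π²ℏ²/(2mL²), so ΔE = (3² − 2²) π²ℏ²/(2mL²).
ΔE = 5 × π² / (2 × 0.5 × 0.904²) = 60.39.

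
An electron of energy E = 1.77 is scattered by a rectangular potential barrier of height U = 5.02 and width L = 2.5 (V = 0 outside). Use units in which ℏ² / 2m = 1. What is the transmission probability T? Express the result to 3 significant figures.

E < U: inside the barrier ψ ∝ e^{±κx} with κ = √(2m(U − E))/ℏ = 1.803.
κL = 4.507, sinh(κL) = 45.32.
Matching ψ, ψ′ at both faces gives T = [1 + U² sinh²(κL) / (4E(U − E))]⁻¹ = 1/2250 = 0.000444.

T = 0.000444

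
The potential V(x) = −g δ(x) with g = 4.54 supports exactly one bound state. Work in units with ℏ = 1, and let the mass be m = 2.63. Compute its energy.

For x ≠ 0 the bound state is ψ ∝ e^{−κ|x|}; integrating the TISE across the delta gives the cusp condition 2κ = 2mg/ℏ², so κ = 11.94.
Then E = −ℏ²κ²/(2m) = −mg²/(2ℏ²) = -27.10.

E = -27.1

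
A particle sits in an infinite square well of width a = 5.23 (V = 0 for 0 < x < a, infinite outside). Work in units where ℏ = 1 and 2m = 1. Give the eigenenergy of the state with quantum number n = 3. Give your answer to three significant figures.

The infinite-well eigenfunctions ψ_n = √(2/a) sin(nπx/a) vanish at both walls, giving E_n = n²π²ℏ²/(2ma²).
E_3 = 3² × π² / (2 × 0.5 × 5.23²) = 3.247.

E = 3.25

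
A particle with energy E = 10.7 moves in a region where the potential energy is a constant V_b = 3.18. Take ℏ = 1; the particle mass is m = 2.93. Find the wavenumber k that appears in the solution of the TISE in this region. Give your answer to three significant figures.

With E > V_b the solution is oscillatory, ψ ∝ e^{±ikx} with k = √(2m(E − V_b))/ℏ.
k = √(2 × 2.93 × 7.52) = 6.638.

k = 6.64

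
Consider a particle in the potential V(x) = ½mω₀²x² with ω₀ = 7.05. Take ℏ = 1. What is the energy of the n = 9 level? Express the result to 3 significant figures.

E = 67.0

Using E_n = (n + ½)ℏω₀: E_9 = 9.5 × 7.05 = 66.98.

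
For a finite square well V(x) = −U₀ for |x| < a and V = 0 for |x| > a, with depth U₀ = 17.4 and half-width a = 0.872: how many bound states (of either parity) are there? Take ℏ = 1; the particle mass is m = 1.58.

Define the well-strength parameter z₀ = (a/ℏ)√(2mU₀) = 0.872 × √(2·1.58·17.4) = 6.466.
A new bound state (alternating even/odd) appears each time z₀ passes a multiple of π/2, so N = ⌊2z₀/π⌋ + 1 = ⌊4.116⌋ + 1 = 5.

N = 5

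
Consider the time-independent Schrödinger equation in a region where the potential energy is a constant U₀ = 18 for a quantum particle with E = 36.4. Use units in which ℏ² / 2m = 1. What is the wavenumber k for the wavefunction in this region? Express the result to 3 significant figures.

k = 4.29

With E > U₀ the solution is oscillatory, ψ ∝ e^{±ikx} with k = √(2m(E − U₀))/ℏ.
k = √(2 × 0.5 × 18.4) = 4.290.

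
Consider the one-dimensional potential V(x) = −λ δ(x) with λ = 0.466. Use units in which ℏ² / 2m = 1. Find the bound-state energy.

The bound state is ψ(x) = √κ e^{−κ|x|}. The derivative jump ψ'(0⁺) − ψ'(0⁻) = −(2mλ/ℏ²)ψ(0) fixes κ = mλ/ℏ² = 0.2330.
Then E = −ℏ²κ²/(2m) = −mλ²/(2ℏ²) = -0.05429.

E = -0.0543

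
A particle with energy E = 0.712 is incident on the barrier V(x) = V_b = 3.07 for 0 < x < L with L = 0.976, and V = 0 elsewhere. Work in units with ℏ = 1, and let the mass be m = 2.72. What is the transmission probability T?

T = 0.00262

E < V_b: inside the barrier ψ ∝ e^{±κx} with κ = √(2m(V_b − E))/ℏ = 3.582.
κL = 3.496, sinh(κL) = 16.47.
Matching ψ, ψ′ at both faces gives T = [1 + V_b² sinh²(κL) / (4E(V_b − E))]⁻¹ = 1/381.7 = 0.00262.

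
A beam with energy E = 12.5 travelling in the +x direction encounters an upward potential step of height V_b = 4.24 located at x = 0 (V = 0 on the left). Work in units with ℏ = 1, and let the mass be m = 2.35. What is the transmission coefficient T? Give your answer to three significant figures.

T = 0.989

On each side the TISE gives plane waves with k = √(2m(E − V))/ℏ: k₁ = √(2·2.35·12.5) = 7.665, k₂ = √(2·2.35·8.26) = 6.231.
Matching ψ and ψ′ at x = 0 gives r = (k₁ − k₂)/(k₁ + k₂), so R = r² = 0.01065 and T = 1 − R = 0.9893.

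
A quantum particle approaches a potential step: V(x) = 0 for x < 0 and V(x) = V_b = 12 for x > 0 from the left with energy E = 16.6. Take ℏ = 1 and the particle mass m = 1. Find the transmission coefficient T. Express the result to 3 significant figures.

On each side the TISE gives plane waves with k = √(2m(E − V))/ℏ: k₁ = √(2·1·16.6) = 5.762, k₂ = √(2·1·4.6) = 3.033.
Matching ψ and ψ′ at x = 0 gives r = (k₁ − k₂)/(k₁ + k₂), so R = r² = 0.09626 and T = 1 − R = 0.9037.

T = 0.904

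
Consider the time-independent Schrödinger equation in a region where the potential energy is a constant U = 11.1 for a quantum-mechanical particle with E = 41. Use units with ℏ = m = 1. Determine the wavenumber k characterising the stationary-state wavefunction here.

k = 7.73

With E > U the solution is oscillatory, ψ ∝ e^{±ikx} with k = √(2m(E − U))/ℏ.
k = √(2 × 1 × 29.9) = 7.733.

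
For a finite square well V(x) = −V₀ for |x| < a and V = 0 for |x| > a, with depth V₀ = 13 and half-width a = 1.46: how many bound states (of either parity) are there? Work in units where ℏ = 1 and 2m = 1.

Define the well-strength parameter z₀ = (a/ℏ)√(2mV₀) = 1.46 × √(2·0.5·13) = 5.264.
A new bound state (alternating even/odd) appears each time z₀ passes a multiple of π/2, so N = ⌊2z₀/π⌋ + 1 = ⌊3.351⌋ + 1 = 4.

N = 4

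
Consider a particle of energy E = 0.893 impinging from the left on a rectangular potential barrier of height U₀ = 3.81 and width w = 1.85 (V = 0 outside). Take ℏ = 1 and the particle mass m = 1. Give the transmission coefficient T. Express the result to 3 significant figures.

T = 0.000377

Since E < U₀ the interior solution is evanescent with decay constant κ = √(2m(U₀ − E))/ℏ = 2.415.
κw = 4.468, sinh(κw) = 43.60.
The exact tunnelling result is T⁻¹ = 1 + U₀² sinh²(κw) / [4E(U₀ − E)] = 2650, so T = 0.000377.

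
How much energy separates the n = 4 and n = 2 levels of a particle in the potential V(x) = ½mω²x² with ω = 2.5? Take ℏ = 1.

E_n = ℏω(n + ½), so ΔE = (4 − 2) ℏω = 2 × 2.5 = 5.000.

ΔE = 5.00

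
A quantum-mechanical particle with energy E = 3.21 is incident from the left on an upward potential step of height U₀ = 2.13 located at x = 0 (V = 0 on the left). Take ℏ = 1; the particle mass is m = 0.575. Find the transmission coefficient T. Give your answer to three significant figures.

The wavenumbers are k₁ = √(2mE)/ℏ = 1.921 on the left and k₂ = √(2m(E − U₀))/ℏ = 1.114 on the right.
Continuity of ψ and ψ′ at the step yields the reflection amplitude r = (k₁ − k₂)/(k₁ + k₂) = 0.2658; thus R = |r|² = 0.07064, T = 0.9294.

T = 0.929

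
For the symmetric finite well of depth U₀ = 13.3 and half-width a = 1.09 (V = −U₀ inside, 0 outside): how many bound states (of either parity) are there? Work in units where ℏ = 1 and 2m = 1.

The dimensionless depth is z₀ = a√(2mU₀)/ℏ = 1.09 × √(13.30) = 3.975.
A new bound state (alternating even/odd) appears each time z₀ passes a multiple of π/2, so N = ⌊2z₀/π⌋ + 1 = ⌊2.531⌋ + 1 = 3.

N = 3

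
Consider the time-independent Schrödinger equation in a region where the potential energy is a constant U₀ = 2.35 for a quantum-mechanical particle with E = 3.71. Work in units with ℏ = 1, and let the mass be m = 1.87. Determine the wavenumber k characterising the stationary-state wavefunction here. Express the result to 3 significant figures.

k = 2.26

With E > U₀ the solution is oscillatory, ψ ∝ e^{±ikx} with k = √(2m(E − U₀))/ℏ.
k = √(2 × 1.87 × 1.36) = 2.255.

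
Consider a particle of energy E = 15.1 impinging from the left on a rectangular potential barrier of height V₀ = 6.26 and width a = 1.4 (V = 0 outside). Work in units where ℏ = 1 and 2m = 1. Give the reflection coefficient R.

Above the barrier the interior wavenumber is k₂ = √(2m(E − V₀))/ℏ = 2.973, giving phase k₂a = 4.162.
Matching at both interfaces gives T⁻¹ = 1 + V₀² sin²(k₂a) / [4E(E − V₀)] = 1.053, hence T = 0.949.
R = 1 − T = 0.0506.

R = 0.0506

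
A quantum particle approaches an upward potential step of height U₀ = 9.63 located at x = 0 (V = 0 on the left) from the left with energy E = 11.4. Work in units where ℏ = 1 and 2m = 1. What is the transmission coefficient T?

T = 0.811

On each side the TISE gives plane waves with k = √(2m(E − V))/ℏ: k₁ = √(2·½·11.4) = 3.376, k₂ = √(2·½·1.77) = 1.330.
Continuity of ψ and ψ′ at the step yields the reflection amplitude r = (k₁ − k₂)/(k₁ + k₂) = 0.4347; thus R = |r|² = 0.1890, T = 0.8110.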